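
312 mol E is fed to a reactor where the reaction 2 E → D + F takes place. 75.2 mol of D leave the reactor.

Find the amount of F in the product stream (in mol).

For D: n = n₀ + 1ξ → 75.2 = 0 + 1ξ, giving ξ = 75.2 mol.
Outlet amounts (n = n₀ + ν ξ):
  E: 312 − 2(75.2) = 161.6
  D: 0 + 1(75.2) = 75.2
  F: 0 + 1(75.2) = 75.2

75.2 mol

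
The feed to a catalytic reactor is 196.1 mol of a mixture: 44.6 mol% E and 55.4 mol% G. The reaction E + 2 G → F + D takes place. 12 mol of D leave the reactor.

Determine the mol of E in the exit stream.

75.5 mol

For D: n = n₀ + 1ξ → 12 = 0 + 1ξ, giving ξ = 12 mol.
Outlet amounts (n = n₀ + ν ξ):
  E: 87.46 − 1(12) = 75.46
  G: 108.6 − 2(12) = 84.64
  F: 0 + 1(12) = 12
  D: 0 + 1(12) = 12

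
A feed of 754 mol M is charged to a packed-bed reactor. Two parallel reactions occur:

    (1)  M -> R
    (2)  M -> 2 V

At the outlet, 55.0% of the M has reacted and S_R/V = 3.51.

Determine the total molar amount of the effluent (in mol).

Conversion of M: M consumed = 0.55 × 754 = 414.7 mol = 1ξ₁ + 1ξ₂.
Selectivity: 1ξ₁ / (2ξ₂) = 3.51 → ξ₁ = 7.02 ξ₂.
Substitute: (1·7.02 + 1) ξ₂ = 414.7 → ξ₂ = 51.71 mol, ξ₁ = 363 mol.
Outlet amounts (n = n₀ + Σ ν·ξ):
  M: 754 − 1(363) − 1(51.71) = 339.3
  R: 0 + 1(363) = 363
  V: 0 + 2(51.71) = 103.4
Total out = 339.3 + 363 + 103.4 = 805.7 mol.

806 mol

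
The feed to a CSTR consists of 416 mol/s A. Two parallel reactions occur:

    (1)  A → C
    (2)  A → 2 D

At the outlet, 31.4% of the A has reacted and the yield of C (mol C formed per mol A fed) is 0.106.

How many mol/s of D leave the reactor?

Yield of C: 1ξ₁ / 416 = 0.106 → ξ₁ = 44.1 mol/s.
Conversion of A: 1ξ₁ + 1ξ₂ = 0.314 × 416 = 130.6 → ξ₂ = 86.53 mol/s.
Outlet amounts (n = n₀ + Σ ν·ξ):
  A: 416 − 1(44.1) − 1(86.53) = 285.4
  C: 0 + 1(44.1) = 44.1
  D: 0 + 2(86.53) = 173.1

173 mol/s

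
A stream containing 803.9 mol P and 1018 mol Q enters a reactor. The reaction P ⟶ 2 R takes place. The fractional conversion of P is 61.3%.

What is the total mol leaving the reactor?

2310 mol

P reacted = 0.613 × 803.9 = 492.8 mol; ν_P = −1, so ξ = 492.8/1 = 492.8 mol.
Outlet amounts (n = n₀ + ν ξ):
  P: 803.9 − 1(492.8) = 311.1
  R: 0 + 2(492.8) = 985.6
  Q: 1018 (inert)
Total out = 311.1 + 985.6 + 1018 = 2315 mol.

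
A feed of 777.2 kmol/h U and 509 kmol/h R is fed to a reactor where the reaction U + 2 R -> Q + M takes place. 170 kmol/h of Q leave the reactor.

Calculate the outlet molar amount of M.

For Q: n = n₀ + 1ξ → 170 = 0 + 1ξ, giving ξ = 170 kmol/h.
Outlet amounts (n = n₀ + ν ξ):
  U: 777.2 − 1(170) = 607.2
  R: 509 − 2(170) = 169
  Q: 0 + 1(170) = 170
  M: 0 + 1(170) = 170

170 kmol/h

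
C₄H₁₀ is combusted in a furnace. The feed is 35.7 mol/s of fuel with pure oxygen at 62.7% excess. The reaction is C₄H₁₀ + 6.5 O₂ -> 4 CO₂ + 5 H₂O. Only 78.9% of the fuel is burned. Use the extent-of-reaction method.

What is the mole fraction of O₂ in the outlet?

Stoichiometric O₂ = 6.5 × 35.7 = 232.1 mol/s; O₂ fed = 232.1 × 1.627 = 377.5 mol/s.
Fuel reacted = 0.789 × 35.7 → ξ = 28.17 mol/s.
Outlet (n = n₀ + ν ξ):
  C₄H₁₀: 35.7 − 1(28.17) = 7.533
  O₂: 377.5 − 6.5(28.17) = 194.5
  CO₂: 0 + 4(28.17) = 112.7
  H₂O: 0 + 5(28.17) = 140.8
Total out = 455.5 mol/s; y_O₂ = 194.5 / 455.5 = 0.4269.

0.427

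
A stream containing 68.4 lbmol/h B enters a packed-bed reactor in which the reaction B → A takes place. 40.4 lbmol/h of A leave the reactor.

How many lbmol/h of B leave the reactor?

28 lbmol/h

For A: n = n₀ + 1ξ → 40.4 = 0 + 1ξ, giving ξ = 40.4 lbmol/h.
Outlet amounts (n = n₀ + ν ξ):
  B: 68.4 − 1(40.4) = 28
  A: 0 + 1(40.4) = 40.4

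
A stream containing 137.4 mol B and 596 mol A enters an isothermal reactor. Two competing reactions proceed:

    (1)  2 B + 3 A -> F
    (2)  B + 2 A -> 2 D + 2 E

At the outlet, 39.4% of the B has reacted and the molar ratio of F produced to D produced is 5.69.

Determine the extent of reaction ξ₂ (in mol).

ξ₂ = 2.28 mol

Conversion of B: B consumed = 0.394 × 137.4 = 54.14 mol = 2ξ₁ + 1ξ₂.
Selectivity: 1ξ₁ / (2ξ₂) = 5.69 → ξ₁ = 11.38 ξ₂.
Substitute: (2·11.38 + 1) ξ₂ = 54.14 → ξ₂ = 2.278 mol, ξ₁ = 25.93 mol.
Outlet amounts (n = n₀ + Σ ν·ξ):
  B: 137.4 − 2(25.93) − 1(2.278) = 83.26
  A: 596 − 3(25.93) − 2(2.278) = 513.7
  F: 0 + 1(25.93) = 25.93
  D: 0 + 2(2.278) = 4.557
  E: 0 + 2(2.278) = 4.557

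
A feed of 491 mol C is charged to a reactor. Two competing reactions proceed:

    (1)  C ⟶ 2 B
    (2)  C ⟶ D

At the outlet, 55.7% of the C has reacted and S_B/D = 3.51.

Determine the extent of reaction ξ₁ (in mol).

ξ₁ = 174 mol

Conversion of C: C consumed = 0.557 × 491 = 273.5 mol = 1ξ₁ + 1ξ₂.
Selectivity: 2ξ₁ / (1ξ₂) = 3.51 → ξ₁ = 1.755 ξ₂.
Substitute: (1·1.755 + 1) ξ₂ = 273.5 → ξ₂ = 99.27 mol, ξ₁ = 174.2 mol.
Outlet amounts (n = n₀ + Σ ν·ξ):
  C: 491 − 1(174.2) − 1(99.27) = 217.5
  B: 0 + 2(174.2) = 348.4
  D: 0 + 1(99.27) = 99.27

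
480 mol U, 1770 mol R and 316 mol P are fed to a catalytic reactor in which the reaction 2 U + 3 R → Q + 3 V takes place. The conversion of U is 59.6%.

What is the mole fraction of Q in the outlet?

0.059

U reacted = 0.596 × 480 = 286.1 mol; ν_U = −2, so ξ = 286.1/2 = 143 mol.
Outlet amounts (n = n₀ + ν ξ):
  U: 480 − 2(143) = 193.9
  R: 1770 − 3(143) = 1341
  Q: 0 + 1(143) = 143
  V: 0 + 3(143) = 429.1
  P: 316 (inert)
Total out = 2423 mol; y_Q = 143 / 2423 = 0.05904.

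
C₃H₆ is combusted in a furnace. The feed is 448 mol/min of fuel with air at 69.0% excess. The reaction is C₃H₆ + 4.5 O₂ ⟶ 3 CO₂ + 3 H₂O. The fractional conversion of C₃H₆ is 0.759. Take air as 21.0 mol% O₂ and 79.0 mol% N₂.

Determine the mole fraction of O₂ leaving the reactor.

0.111

Stoichiometric O₂ = 4.5 × 448 = 2016 mol/min; O₂ fed = 2016 × 1.690 = 3407 mol/min.
N₂ fed = 3407 × 79/21 = 12820 mol/min.
Fuel reacted = 0.759 × 448 → ξ = 340 mol/min.
Outlet (n = n₀ + ν ξ):
  C₃H₆: 448 − 1(340) = 108
  O₂: 3407 − 4.5(340) = 1877
  N₂: 12820 (inert)
  CO₂: 0 + 3(340) = 1020
  H₂O: 0 + 3(340) = 1020
Total out = 16840 mol/min; y_O₂ = 1877 / 16840 = 0.1114.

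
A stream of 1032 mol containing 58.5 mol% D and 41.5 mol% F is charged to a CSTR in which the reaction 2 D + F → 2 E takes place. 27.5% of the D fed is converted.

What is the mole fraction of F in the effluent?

D reacted = 0.275 × 603.7 = 166 mol; ν_D = −2, so ξ = 166/2 = 83.01 mol.
Outlet amounts (n = n₀ + ν ξ):
  D: 603.7 − 2(83.01) = 437.7
  F: 428.3 − 1(83.01) = 345.3
  E: 0 + 2(83.01) = 166
Total out = 949 mol; y_F = 345.3 / 949 = 0.3638.

0.364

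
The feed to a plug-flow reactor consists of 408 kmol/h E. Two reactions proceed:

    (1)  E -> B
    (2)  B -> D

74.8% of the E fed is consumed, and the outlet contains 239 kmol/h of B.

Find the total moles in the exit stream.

408 kmol/h

Conversion of E: E consumed = 1ξ₁ = 0.748 × 408 → ξ₁ = 305.2 kmol/h.
B balance: n_B = 0 + 1ξ₁ − 1ξ₂ = 239 → ξ₂ = (1·305.2 − 239)/1 = 66.18 kmol/h.
Outlet amounts (n = n₀ + Σ ν·ξ):
  E: 408 − 1(305.2) = 102.8
  B: 0 + 1(305.2) − 1(66.18) = 239
  D: 0 + 1(66.18) = 66.18
Total out = 102.8 + 239 + 66.18 = 408 kmol/h.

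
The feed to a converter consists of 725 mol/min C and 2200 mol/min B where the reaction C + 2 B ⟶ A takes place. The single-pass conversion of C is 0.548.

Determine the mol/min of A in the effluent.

397 mol/min

C reacted = 0.548 × 725 = 397.3 mol/min; ν_C = −1, so ξ = 397.3/1 = 397.3 mol/min.
Outlet amounts (n = n₀ + ν ξ):
  C: 725 − 1(397.3) = 327.7
  B: 2200 − 2(397.3) = 1405
  A: 0 + 1(397.3) = 397.3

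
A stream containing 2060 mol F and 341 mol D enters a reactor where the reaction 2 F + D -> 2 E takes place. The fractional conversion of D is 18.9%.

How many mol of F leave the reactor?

D reacted = 0.189 × 341 = 64.45 mol; ν_D = −1, so ξ = 64.45/1 = 64.45 mol.
Outlet amounts (n = n₀ + ν ξ):
  F: 2060 − 2(64.45) = 1931
  D: 341 − 1(64.45) = 276.6
  E: 0 + 2(64.45) = 128.9

1930 mol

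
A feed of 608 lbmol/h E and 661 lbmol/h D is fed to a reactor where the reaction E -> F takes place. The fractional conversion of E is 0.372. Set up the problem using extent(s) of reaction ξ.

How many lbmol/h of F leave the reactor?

E reacted = 0.372 × 608 = 226.2 lbmol/h; ν_E = −1, so ξ = 226.2/1 = 226.2 lbmol/h.
Outlet amounts (n = n₀ + ν ξ):
  E: 608 − 1(226.2) = 381.8
  F: 0 + 1(226.2) = 226.2
  D: 661 (inert)

226 lbmol/h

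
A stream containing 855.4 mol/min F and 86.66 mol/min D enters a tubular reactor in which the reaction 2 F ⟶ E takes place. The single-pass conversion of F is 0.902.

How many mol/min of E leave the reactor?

386 mol/min

F reacted = 0.902 × 855.4 = 771.6 mol/min; ν_F = −2, so ξ = 771.6/2 = 385.8 mol/min.
Outlet amounts (n = n₀ + ν ξ):
  F: 855.4 − 2(385.8) = 83.83
  E: 0 + 1(385.8) = 385.8
  D: 86.66 (inert)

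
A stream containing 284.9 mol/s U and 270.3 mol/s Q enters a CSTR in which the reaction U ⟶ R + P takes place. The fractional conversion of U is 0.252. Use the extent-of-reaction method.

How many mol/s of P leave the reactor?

71.8 mol/s

U reacted = 0.252 × 284.9 = 71.79 mol/s; ν_U = −1, so ξ = 71.79/1 = 71.79 mol/s.
Outlet amounts (n = n₀ + ν ξ):
  U: 284.9 − 1(71.79) = 213.1
  R: 0 + 1(71.79) = 71.79
  P: 0 + 1(71.79) = 71.79
  Q: 270.3 (inert)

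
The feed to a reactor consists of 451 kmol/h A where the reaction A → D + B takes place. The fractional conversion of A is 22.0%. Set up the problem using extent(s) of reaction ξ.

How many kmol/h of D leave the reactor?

A reacted = 0.22 × 451 = 99.22 kmol/h; ν_A = −1, so ξ = 99.22/1 = 99.22 kmol/h.
Outlet amounts (n = n₀ + ν ξ):
  A: 451 − 1(99.22) = 351.8
  D: 0 + 1(99.22) = 99.22
  B: 0 + 1(99.22) = 99.22

99.2 kmol/h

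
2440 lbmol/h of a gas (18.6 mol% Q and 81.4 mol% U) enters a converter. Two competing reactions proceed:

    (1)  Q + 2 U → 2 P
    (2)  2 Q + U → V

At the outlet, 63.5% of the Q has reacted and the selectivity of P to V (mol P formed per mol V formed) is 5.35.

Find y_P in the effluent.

Conversion of Q: Q consumed = 0.635 × 453.8 = 288.2 lbmol/h = 1ξ₁ + 2ξ₂.
Selectivity: 2ξ₁ / (1ξ₂) = 5.35 → ξ₁ = 2.675 ξ₂.
Substitute: (1·2.675 + 2) ξ₂ = 288.2 → ξ₂ = 61.64 lbmol/h, ξ₁ = 164.9 lbmol/h.
Outlet amounts (n = n₀ + Σ ν·ξ):
  Q: 453.8 − 1(164.9) − 2(61.64) = 165.7
  U: 1986 − 2(164.9) − 1(61.64) = 1595
  P: 0 + 2(164.9) = 329.8
  V: 0 + 1(61.64) = 61.64
Total out = 2152 lbmol/h; y_P = 329.8 / 2152 = 0.1533.

0.153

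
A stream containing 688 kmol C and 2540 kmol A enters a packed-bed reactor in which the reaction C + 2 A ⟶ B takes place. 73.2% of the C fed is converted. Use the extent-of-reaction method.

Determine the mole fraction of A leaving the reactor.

0.69

C reacted = 0.732 × 688 = 503.6 kmol; ν_C = −1, so ξ = 503.6/1 = 503.6 kmol.
Outlet amounts (n = n₀ + ν ξ):
  C: 688 − 1(503.6) = 184.4
  A: 2540 − 2(503.6) = 1533
  B: 0 + 1(503.6) = 503.6
Total out = 2221 kmol; y_A = 1533 / 2221 = 0.6902.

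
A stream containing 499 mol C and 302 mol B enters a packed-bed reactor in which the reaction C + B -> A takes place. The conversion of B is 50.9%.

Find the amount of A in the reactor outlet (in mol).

154 mol

B reacted = 0.509 × 302 = 153.7 mol; ν_B = −1, so ξ = 153.7/1 = 153.7 mol.
Outlet amounts (n = n₀ + ν ξ):
  C: 499 − 1(153.7) = 345.3
  B: 302 − 1(153.7) = 148.3
  A: 0 + 1(153.7) = 153.7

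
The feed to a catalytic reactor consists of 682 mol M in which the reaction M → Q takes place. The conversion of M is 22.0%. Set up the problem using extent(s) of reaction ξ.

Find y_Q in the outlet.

M reacted = 0.22 × 682 = 150 mol; ν_M = −1, so ξ = 150/1 = 150 mol.
Outlet amounts (n = n₀ + ν ξ):
  M: 682 − 1(150) = 532
  Q: 0 + 1(150) = 150
Total out = 682 mol; y_Q = 150 / 682 = 0.22.

0.22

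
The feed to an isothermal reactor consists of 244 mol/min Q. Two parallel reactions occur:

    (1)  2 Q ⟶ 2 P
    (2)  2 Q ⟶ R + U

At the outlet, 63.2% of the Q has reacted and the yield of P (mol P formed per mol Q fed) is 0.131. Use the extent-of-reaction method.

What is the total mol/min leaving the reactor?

Yield of P: 2ξ₁ / 244 = 0.131 → ξ₁ = 15.98 mol/min.
Conversion of Q: 2ξ₁ + 2ξ₂ = 0.632 × 244 = 154.2 → ξ₂ = 61.12 mol/min.
Outlet amounts (n = n₀ + Σ ν·ξ):
  Q: 244 − 2(15.98) − 2(61.12) = 89.79
  P: 0 + 2(15.98) = 31.96
  R: 0 + 1(61.12) = 61.12
  U: 0 + 1(61.12) = 61.12
Total out = 89.79 + 31.96 + 61.12 + 61.12 = 244 mol/min.

244 mol/min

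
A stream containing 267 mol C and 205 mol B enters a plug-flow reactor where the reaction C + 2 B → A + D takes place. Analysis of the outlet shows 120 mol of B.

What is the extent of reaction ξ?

For B: n = n₀ − 2ξ → 120 = 205 − 2ξ, giving ξ = 42.5 mol.
Outlet amounts (n = n₀ + ν ξ):
  C: 267 − 1(42.5) = 224.5
  B: 205 − 2(42.5) = 120
  A: 0 + 1(42.5) = 42.5
  D: 0 + 1(42.5) = 42.5

ξ = 42.5 mol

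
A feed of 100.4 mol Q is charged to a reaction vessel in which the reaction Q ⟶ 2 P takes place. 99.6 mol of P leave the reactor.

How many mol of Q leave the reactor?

For P: n = n₀ + 2ξ → 99.6 = 0 + 2ξ, giving ξ = 49.8 mol.
Outlet amounts (n = n₀ + ν ξ):
  Q: 100.4 − 1(49.8) = 50.6
  P: 0 + 2(49.8) = 99.6

50.6 mol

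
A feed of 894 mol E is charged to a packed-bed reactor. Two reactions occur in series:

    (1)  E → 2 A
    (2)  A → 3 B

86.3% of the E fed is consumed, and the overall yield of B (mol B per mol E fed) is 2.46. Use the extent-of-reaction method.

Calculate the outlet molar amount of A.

810 mol

Conversion of E: E consumed = 1ξ₁ = 0.863 × 894 → ξ₁ = 771.5 mol.
Yield of B: 3ξ₂ / 894 = 2.46 → ξ₂ = 733.1 mol.
Outlet amounts (n = n₀ + Σ ν·ξ):
  E: 894 − 1(771.5) = 122.5
  A: 0 + 2(771.5) − 1(733.1) = 810
  B: 0 + 3(733.1) = 2199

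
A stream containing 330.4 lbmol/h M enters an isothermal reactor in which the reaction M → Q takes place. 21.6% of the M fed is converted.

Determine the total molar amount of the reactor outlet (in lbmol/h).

330 lbmol/h

M reacted = 0.216 × 330.4 = 71.37 lbmol/h; ν_M = −1, so ξ = 71.37/1 = 71.37 lbmol/h.
Outlet amounts (n = n₀ + ν ξ):
  M: 330.4 − 1(71.37) = 259
  Q: 0 + 1(71.37) = 71.37
Total out = 259 + 71.37 = 330.4 lbmol/h.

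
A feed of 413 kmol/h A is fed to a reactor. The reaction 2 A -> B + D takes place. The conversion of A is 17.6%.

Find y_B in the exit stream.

A reacted = 0.176 × 413 = 72.69 kmol/h; ν_A = −2, so ξ = 72.69/2 = 36.34 kmol/h.
Outlet amounts (n = n₀ + ν ξ):
  A: 413 − 2(36.34) = 340.3
  B: 0 + 1(36.34) = 36.34
  D: 0 + 1(36.34) = 36.34
Total out = 413 kmol/h; y_B = 36.34 / 413 = 0.088.

0.088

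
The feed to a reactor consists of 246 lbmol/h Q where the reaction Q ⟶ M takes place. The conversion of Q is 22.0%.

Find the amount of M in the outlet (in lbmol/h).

Q reacted = 0.22 × 246 = 54.12 lbmol/h; ν_Q = −1, so ξ = 54.12/1 = 54.12 lbmol/h.
Outlet amounts (n = n₀ + ν ξ):
  Q: 246 − 1(54.12) = 191.9
  M: 0 + 1(54.12) = 54.12

54.1 lbmol/h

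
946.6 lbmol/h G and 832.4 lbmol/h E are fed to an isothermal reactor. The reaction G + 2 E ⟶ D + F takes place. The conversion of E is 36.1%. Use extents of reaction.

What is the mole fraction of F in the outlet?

0.0922

E reacted = 0.361 × 832.4 = 300.5 lbmol/h; ν_E = −2, so ξ = 300.5/2 = 150.2 lbmol/h.
Outlet amounts (n = n₀ + ν ξ):
  G: 946.6 − 1(150.2) = 796.4
  E: 832.4 − 2(150.2) = 531.9
  D: 0 + 1(150.2) = 150.2
  F: 0 + 1(150.2) = 150.2
Total out = 1629 lbmol/h; y_F = 150.2 / 1629 = 0.09225.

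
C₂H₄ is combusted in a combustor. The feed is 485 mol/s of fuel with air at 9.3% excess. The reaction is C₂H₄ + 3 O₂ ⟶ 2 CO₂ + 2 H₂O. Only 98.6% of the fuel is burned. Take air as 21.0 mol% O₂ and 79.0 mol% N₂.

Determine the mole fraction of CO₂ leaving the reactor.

Stoichiometric O₂ = 3 × 485 = 1455 mol/s; O₂ fed = 1455 × 1.093 = 1590 mol/s.
N₂ fed = 1590 × 79/21 = 5983 mol/s.
Fuel reacted = 0.986 × 485 → ξ = 478.2 mol/s.
Outlet (n = n₀ + ν ξ):
  C₂H₄: 485 − 1(478.2) = 6.79
  O₂: 1590 − 3(478.2) = 155.7
  N₂: 5983 (inert)
  CO₂: 0 + 2(478.2) = 956.4
  H₂O: 0 + 2(478.2) = 956.4
Total out = 8058 mol/s; y_CO₂ = 956.4 / 8058 = 0.1187.

0.119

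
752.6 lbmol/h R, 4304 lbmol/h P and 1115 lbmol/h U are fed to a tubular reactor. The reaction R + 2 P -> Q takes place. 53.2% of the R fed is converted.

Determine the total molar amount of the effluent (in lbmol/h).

R reacted = 0.532 × 752.6 = 400.4 lbmol/h; ν_R = −1, so ξ = 400.4/1 = 400.4 lbmol/h.
Outlet amounts (n = n₀ + ν ξ):
  R: 752.6 − 1(400.4) = 352.2
  P: 4304 − 2(400.4) = 3503
  Q: 0 + 1(400.4) = 400.4
  U: 1115 (inert)
Total out = 352.2 + 3503 + 400.4 + 1115 = 5371 lbmol/h.

5370 lbmol/h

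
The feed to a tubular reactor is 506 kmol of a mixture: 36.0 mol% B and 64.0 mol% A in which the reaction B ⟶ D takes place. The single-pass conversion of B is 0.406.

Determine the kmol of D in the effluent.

74 kmol

B reacted = 0.406 × 182.2 = 73.96 kmol; ν_B = −1, so ξ = 73.96/1 = 73.96 kmol.
Outlet amounts (n = n₀ + ν ξ):
  B: 182.2 − 1(73.96) = 108.2
  D: 0 + 1(73.96) = 73.96
  A: 323.8 (inert)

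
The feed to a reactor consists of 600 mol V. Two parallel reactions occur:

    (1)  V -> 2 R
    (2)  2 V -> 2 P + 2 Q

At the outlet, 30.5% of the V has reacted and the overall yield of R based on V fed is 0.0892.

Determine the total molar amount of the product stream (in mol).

783 mol

Yield of R: 2ξ₁ / 600 = 0.0892 → ξ₁ = 26.76 mol.
Conversion of V: 1ξ₁ + 2ξ₂ = 0.305 × 600 = 183 → ξ₂ = 78.12 mol.
Outlet amounts (n = n₀ + Σ ν·ξ):
  V: 600 − 1(26.76) − 2(78.12) = 417
  R: 0 + 2(26.76) = 53.52
  P: 0 + 2(78.12) = 156.2
  Q: 0 + 2(78.12) = 156.2
Total out = 417 + 53.52 + 156.2 + 156.2 = 783 mol.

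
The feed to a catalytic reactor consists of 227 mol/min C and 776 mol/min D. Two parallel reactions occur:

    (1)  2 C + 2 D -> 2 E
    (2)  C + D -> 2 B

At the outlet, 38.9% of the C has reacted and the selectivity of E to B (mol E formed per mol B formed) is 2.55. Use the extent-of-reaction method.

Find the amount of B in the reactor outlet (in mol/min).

Conversion of C: C consumed = 0.389 × 227 = 88.3 mol/min = 2ξ₁ + 1ξ₂.
Selectivity: 2ξ₁ / (2ξ₂) = 2.55 → ξ₁ = 2.55 ξ₂.
Substitute: (2·2.55 + 1) ξ₂ = 88.3 → ξ₂ = 14.48 mol/min, ξ₁ = 36.91 mol/min.
Outlet amounts (n = n₀ + Σ ν·ξ):
  C: 227 − 2(36.91) − 1(14.48) = 138.7
  D: 776 − 2(36.91) − 1(14.48) = 687.7
  E: 0 + 2(36.91) = 73.83
  B: 0 + 2(14.48) = 28.95

29 mol/min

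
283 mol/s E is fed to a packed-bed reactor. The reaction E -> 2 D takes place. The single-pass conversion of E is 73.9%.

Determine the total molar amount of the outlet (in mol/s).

E reacted = 0.739 × 283 = 209.1 mol/s; ν_E = −1, so ξ = 209.1/1 = 209.1 mol/s.
Outlet amounts (n = n₀ + ν ξ):
  E: 283 − 1(209.1) = 73.86
  D: 0 + 2(209.1) = 418.3
Total out = 73.86 + 418.3 = 492.1 mol/s.

492 mol/s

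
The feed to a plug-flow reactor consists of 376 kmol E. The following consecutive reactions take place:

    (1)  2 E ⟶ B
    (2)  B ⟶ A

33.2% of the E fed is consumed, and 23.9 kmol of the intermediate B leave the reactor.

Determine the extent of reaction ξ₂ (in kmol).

Conversion of E: E consumed = 2ξ₁ = 0.332 × 376 → ξ₁ = 62.42 kmol.
B balance: n_B = 0 + 1ξ₁ − 1ξ₂ = 23.9 → ξ₂ = (1·62.42 − 23.9)/1 = 38.52 kmol.
Outlet amounts (n = n₀ + Σ ν·ξ):
  E: 376 − 2(62.42) = 251.2
  B: 0 + 1(62.42) − 1(38.52) = 23.9
  A: 0 + 1(38.52) = 38.52

ξ₂ = 38.5 kmol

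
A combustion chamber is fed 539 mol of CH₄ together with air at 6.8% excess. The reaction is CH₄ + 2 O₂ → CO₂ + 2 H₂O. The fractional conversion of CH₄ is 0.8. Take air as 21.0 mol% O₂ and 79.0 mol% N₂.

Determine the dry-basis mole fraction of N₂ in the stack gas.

0.84

Stoichiometric O₂ = 2 × 539 = 1078 mol; O₂ fed = 1078 × 1.068 = 1151 mol.
N₂ fed = 1151 × 79/21 = 4331 mol.
Fuel reacted = 0.8 × 539 → ξ = 431.2 mol.
Outlet (n = n₀ + ν ξ):
  CH₄: 539 − 1(431.2) = 107.8
  O₂: 1151 − 2(431.2) = 288.9
  N₂: 4331 (inert)
  CO₂: 0 + 1(431.2) = 431.2
  H₂O: 0 + 2(431.2) = 862.4
Dry total = 5159 mol; y_N₂ (dry) = 4331 / 5159 = 0.8395.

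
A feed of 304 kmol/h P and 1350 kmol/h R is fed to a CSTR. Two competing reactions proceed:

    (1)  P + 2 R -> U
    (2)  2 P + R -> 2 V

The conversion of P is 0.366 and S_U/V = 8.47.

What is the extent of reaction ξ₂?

ξ₂ = 5.87 kmol/h

Conversion of P: P consumed = 0.366 × 304 = 111.3 kmol/h = 1ξ₁ + 2ξ₂.
Selectivity: 1ξ₁ / (2ξ₂) = 8.47 → ξ₁ = 16.94 ξ₂.
Substitute: (1·16.94 + 2) ξ₂ = 111.3 → ξ₂ = 5.875 kmol/h, ξ₁ = 99.51 kmol/h.
Outlet amounts (n = n₀ + Σ ν·ξ):
  P: 304 − 1(99.51) − 2(5.875) = 192.7
  R: 1350 − 2(99.51) − 1(5.875) = 1145
  U: 0 + 1(99.51) = 99.51
  V: 0 + 2(5.875) = 11.75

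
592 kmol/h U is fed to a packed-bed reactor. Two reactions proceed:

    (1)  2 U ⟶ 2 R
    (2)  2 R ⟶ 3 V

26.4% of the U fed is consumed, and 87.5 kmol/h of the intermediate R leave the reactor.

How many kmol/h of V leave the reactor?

Conversion of U: U consumed = 2ξ₁ = 0.264 × 592 → ξ₁ = 78.14 kmol/h.
R balance: n_R = 0 + 2ξ₁ − 2ξ₂ = 87.5 → ξ₂ = (2·78.14 − 87.5)/2 = 34.39 kmol/h.
Outlet amounts (n = n₀ + Σ ν·ξ):
  U: 592 − 2(78.14) = 435.7
  R: 0 + 2(78.14) − 2(34.39) = 87.5
  V: 0 + 3(34.39) = 103.2

103 kmol/h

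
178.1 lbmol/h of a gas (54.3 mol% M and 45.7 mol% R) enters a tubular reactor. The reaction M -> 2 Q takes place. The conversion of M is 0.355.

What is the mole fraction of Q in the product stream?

M reacted = 0.355 × 96.71 = 34.33 lbmol/h; ν_M = −1, so ξ = 34.33/1 = 34.33 lbmol/h.
Outlet amounts (n = n₀ + ν ξ):
  M: 96.71 − 1(34.33) = 62.38
  Q: 0 + 2(34.33) = 68.66
  R: 81.39 (inert)
Total out = 212.4 lbmol/h; y_Q = 68.66 / 212.4 = 0.3232.

0.323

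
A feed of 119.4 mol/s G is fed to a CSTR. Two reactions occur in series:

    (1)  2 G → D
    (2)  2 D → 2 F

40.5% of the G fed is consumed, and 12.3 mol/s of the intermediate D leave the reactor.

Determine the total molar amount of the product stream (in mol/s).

95.2 mol/s

Conversion of G: G consumed = 2ξ₁ = 0.405 × 119.4 → ξ₁ = 24.18 mol/s.
D balance: n_D = 0 + 1ξ₁ − 2ξ₂ = 12.3 → ξ₂ = (1·24.18 − 12.3)/2 = 5.939 mol/s.
Outlet amounts (n = n₀ + Σ ν·ξ):
  G: 119.4 − 2(24.18) = 71.04
  D: 0 + 1(24.18) − 2(5.939) = 12.3
  F: 0 + 2(5.939) = 11.88
Total out = 71.04 + 12.3 + 11.88 = 95.22 mol/s.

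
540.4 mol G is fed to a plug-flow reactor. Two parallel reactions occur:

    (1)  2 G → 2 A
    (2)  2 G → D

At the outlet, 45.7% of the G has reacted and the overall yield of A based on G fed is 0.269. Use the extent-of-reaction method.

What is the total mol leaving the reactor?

Yield of A: 2ξ₁ / 540.4 = 0.269 → ξ₁ = 72.68 mol.
Conversion of G: 2ξ₁ + 2ξ₂ = 0.457 × 540.4 = 247 → ξ₂ = 50.8 mol.
Outlet amounts (n = n₀ + Σ ν·ξ):
  G: 540.4 − 2(72.68) − 2(50.8) = 293.4
  A: 0 + 2(72.68) = 145.4
  D: 0 + 1(50.8) = 50.8
Total out = 293.4 + 145.4 + 50.8 = 489.6 mol.

490 mol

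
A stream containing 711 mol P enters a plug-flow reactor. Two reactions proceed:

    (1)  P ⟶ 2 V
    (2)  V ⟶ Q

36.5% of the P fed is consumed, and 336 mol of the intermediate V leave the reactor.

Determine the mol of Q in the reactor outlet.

Conversion of P: P consumed = 1ξ₁ = 0.365 × 711 → ξ₁ = 259.5 mol.
V balance: n_V = 0 + 2ξ₁ − 1ξ₂ = 336 → ξ₂ = (2·259.5 − 336)/1 = 183 mol.
Outlet amounts (n = n₀ + Σ ν·ξ):
  P: 711 − 1(259.5) = 451.5
  V: 0 + 2(259.5) − 1(183) = 336
  Q: 0 + 1(183) = 183

183 mol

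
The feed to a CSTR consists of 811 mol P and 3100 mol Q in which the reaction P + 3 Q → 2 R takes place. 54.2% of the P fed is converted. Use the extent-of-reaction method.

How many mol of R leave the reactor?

P reacted = 0.542 × 811 = 439.6 mol; ν_P = −1, so ξ = 439.6/1 = 439.6 mol.
Outlet amounts (n = n₀ + ν ξ):
  P: 811 − 1(439.6) = 371.4
  Q: 3100 − 3(439.6) = 1781
  R: 0 + 2(439.6) = 879.1

879 mol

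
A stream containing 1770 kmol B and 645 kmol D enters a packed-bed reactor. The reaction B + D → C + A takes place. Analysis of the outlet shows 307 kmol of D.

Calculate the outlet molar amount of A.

For D: n = n₀ − 1ξ → 307 = 645 − 1ξ, giving ξ = 338 kmol.
Outlet amounts (n = n₀ + ν ξ):
  B: 1770 − 1(338) = 1432
  D: 645 − 1(338) = 307
  C: 0 + 1(338) = 338
  A: 0 + 1(338) = 338

338 kmol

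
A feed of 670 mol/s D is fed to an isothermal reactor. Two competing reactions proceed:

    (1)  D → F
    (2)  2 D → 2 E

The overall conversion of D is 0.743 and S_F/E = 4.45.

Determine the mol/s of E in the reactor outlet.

91.3 mol/s

Conversion of D: D consumed = 0.743 × 670 = 497.8 mol/s = 1ξ₁ + 2ξ₂.
Selectivity: 1ξ₁ / (2ξ₂) = 4.45 → ξ₁ = 8.9 ξ₂.
Substitute: (1·8.9 + 2) ξ₂ = 497.8 → ξ₂ = 45.67 mol/s, ξ₁ = 406.5 mol/s.
Outlet amounts (n = n₀ + Σ ν·ξ):
  D: 670 − 1(406.5) − 2(45.67) = 172.2
  F: 0 + 1(406.5) = 406.5
  E: 0 + 2(45.67) = 91.34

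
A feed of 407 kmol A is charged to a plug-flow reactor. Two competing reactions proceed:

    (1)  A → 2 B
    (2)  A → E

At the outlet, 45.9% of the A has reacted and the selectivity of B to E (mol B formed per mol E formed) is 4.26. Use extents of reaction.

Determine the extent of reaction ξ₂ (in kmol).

ξ₂ = 59.7 kmol

Conversion of A: A consumed = 0.459 × 407 = 186.8 kmol = 1ξ₁ + 1ξ₂.
Selectivity: 2ξ₁ / (1ξ₂) = 4.26 → ξ₁ = 2.13 ξ₂.
Substitute: (1·2.13 + 1) ξ₂ = 186.8 → ξ₂ = 59.68 kmol, ξ₁ = 127.1 kmol.
Outlet amounts (n = n₀ + Σ ν·ξ):
  A: 407 − 1(127.1) − 1(59.68) = 220.2
  B: 0 + 2(127.1) = 254.3
  E: 0 + 1(59.68) = 59.68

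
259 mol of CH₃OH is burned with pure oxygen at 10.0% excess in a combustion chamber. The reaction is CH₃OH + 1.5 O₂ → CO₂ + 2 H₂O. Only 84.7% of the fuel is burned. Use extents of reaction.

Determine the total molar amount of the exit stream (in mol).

796 mol

Stoichiometric O₂ = 1.5 × 259 = 388.5 mol; O₂ fed = 388.5 × 1.100 = 427.4 mol.
Fuel reacted = 0.847 × 259 → ξ = 219.4 mol.
Outlet (n = n₀ + ν ξ):
  CH₃OH: 259 − 1(219.4) = 39.63
  O₂: 427.4 − 1.5(219.4) = 98.29
  CO₂: 0 + 1(219.4) = 219.4
  H₂O: 0 + 2(219.4) = 438.7
Total out = 39.63 + 98.29 + 219.4 + 438.7 = 796 mol.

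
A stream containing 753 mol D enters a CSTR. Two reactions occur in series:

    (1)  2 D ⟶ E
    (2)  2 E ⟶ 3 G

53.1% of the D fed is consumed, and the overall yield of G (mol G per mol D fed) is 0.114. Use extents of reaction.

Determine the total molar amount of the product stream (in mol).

582 mol

Conversion of D: D consumed = 2ξ₁ = 0.531 × 753 → ξ₁ = 199.9 mol.
Yield of G: 3ξ₂ / 753 = 0.114 → ξ₂ = 28.61 mol.
Outlet amounts (n = n₀ + Σ ν·ξ):
  D: 753 − 2(199.9) = 353.2
  E: 0 + 1(199.9) − 2(28.61) = 142.7
  G: 0 + 3(28.61) = 85.84
Total out = 353.2 + 142.7 + 85.84 = 581.7 mol.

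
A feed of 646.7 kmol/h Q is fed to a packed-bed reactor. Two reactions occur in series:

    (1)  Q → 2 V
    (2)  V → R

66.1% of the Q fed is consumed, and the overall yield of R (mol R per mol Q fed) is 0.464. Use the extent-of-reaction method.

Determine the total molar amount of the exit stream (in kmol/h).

1070 kmol/h

Conversion of Q: Q consumed = 1ξ₁ = 0.661 × 646.7 → ξ₁ = 427.5 kmol/h.
Yield of R: 1ξ₂ / 646.7 = 0.464 → ξ₂ = 300.1 kmol/h.
Outlet amounts (n = n₀ + Σ ν·ξ):
  Q: 646.7 − 1(427.5) = 219.2
  V: 0 + 2(427.5) − 1(300.1) = 554.9
  R: 0 + 1(300.1) = 300.1
Total out = 219.2 + 554.9 + 300.1 = 1074 kmol/h.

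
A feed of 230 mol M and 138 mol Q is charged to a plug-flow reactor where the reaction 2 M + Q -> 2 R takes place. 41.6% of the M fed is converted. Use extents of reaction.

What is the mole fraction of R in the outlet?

0.299

M reacted = 0.416 × 230 = 95.68 mol; ν_M = −2, so ξ = 95.68/2 = 47.84 mol.
Outlet amounts (n = n₀ + ν ξ):
  M: 230 − 2(47.84) = 134.3
  Q: 138 − 1(47.84) = 90.16
  R: 0 + 2(47.84) = 95.68
Total out = 320.2 mol; y_R = 95.68 / 320.2 = 0.2989.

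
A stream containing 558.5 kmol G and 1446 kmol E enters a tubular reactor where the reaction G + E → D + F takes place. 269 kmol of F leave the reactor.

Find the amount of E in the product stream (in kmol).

For F: n = n₀ + 1ξ → 269 = 0 + 1ξ, giving ξ = 269 kmol.
Outlet amounts (n = n₀ + ν ξ):
  G: 558.5 − 1(269) = 289.5
  E: 1446 − 1(269) = 1177
  D: 0 + 1(269) = 269
  F: 0 + 1(269) = 269

1180 kmol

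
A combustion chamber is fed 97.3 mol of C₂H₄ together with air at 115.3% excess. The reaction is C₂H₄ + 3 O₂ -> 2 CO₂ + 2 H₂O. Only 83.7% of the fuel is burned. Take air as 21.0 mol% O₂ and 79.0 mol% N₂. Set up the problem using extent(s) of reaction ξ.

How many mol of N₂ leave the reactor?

Stoichiometric O₂ = 3 × 97.3 = 291.9 mol; O₂ fed = 291.9 × 2.153 = 628.5 mol.
N₂ fed = 628.5 × 79/21 = 2364 mol.
Fuel reacted = 0.837 × 97.3 → ξ = 81.44 mol.
Outlet (n = n₀ + ν ξ):
  C₂H₄: 97.3 − 1(81.44) = 15.86
  O₂: 628.5 − 3(81.44) = 384.1
  N₂: 2364 (inert)
  CO₂: 0 + 2(81.44) = 162.9
  H₂O: 0 + 2(81.44) = 162.9

2360 mol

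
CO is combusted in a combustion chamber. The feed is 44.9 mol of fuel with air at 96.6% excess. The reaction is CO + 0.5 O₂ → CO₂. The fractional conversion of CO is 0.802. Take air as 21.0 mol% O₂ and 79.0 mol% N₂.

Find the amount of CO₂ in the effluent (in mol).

Stoichiometric O₂ = 0.5 × 44.9 = 22.45 mol; O₂ fed = 22.45 × 1.966 = 44.14 mol.
N₂ fed = 44.14 × 79/21 = 166 mol.
Fuel reacted = 0.802 × 44.9 → ξ = 36.01 mol.
Outlet (n = n₀ + ν ξ):
  CO: 44.9 − 1(36.01) = 8.89
  O₂: 44.14 − 0.5(36.01) = 26.13
  N₂: 166 (inert)
  CO₂: 0 + 1(36.01) = 36.01

36 mol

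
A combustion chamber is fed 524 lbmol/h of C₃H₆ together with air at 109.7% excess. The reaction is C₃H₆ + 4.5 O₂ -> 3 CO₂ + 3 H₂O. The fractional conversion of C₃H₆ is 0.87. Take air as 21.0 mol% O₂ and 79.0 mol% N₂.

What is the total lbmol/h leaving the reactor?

Stoichiometric O₂ = 4.5 × 524 = 2358 lbmol/h; O₂ fed = 2358 × 2.097 = 4945 lbmol/h.
N₂ fed = 4945 × 79/21 = 18600 lbmol/h.
Fuel reacted = 0.87 × 524 → ξ = 455.9 lbmol/h.
Outlet (n = n₀ + ν ξ):
  C₃H₆: 524 − 1(455.9) = 68.12
  O₂: 4945 − 4.5(455.9) = 2893
  N₂: 18600 (inert)
  CO₂: 0 + 3(455.9) = 1368
  H₂O: 0 + 3(455.9) = 1368
Total out = 68.12 + 2893 + 18600 + 1368 + 1368 = 24300 lbmol/h.

24300 lbmol/h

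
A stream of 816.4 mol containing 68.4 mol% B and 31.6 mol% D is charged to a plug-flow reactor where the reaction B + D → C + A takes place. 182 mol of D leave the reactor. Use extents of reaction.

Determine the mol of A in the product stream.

76 mol

For D: n = n₀ − 1ξ → 182 = 258 − 1ξ, giving ξ = 75.98 mol.
Outlet amounts (n = n₀ + ν ξ):
  B: 558.4 − 1(75.98) = 482.4
  D: 258 − 1(75.98) = 182
  C: 0 + 1(75.98) = 75.98
  A: 0 + 1(75.98) = 75.98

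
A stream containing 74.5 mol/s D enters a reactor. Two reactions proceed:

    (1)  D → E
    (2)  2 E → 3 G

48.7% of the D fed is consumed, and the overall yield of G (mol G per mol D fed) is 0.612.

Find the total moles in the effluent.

89.7 mol/s

Conversion of D: D consumed = 1ξ₁ = 0.487 × 74.5 → ξ₁ = 36.28 mol/s.
Yield of G: 3ξ₂ / 74.5 = 0.612 → ξ₂ = 15.2 mol/s.
Outlet amounts (n = n₀ + Σ ν·ξ):
  D: 74.5 − 1(36.28) = 38.22
  E: 0 + 1(36.28) − 2(15.2) = 5.886
  G: 0 + 3(15.2) = 45.59
Total out = 38.22 + 5.886 + 45.59 = 89.7 mol/s.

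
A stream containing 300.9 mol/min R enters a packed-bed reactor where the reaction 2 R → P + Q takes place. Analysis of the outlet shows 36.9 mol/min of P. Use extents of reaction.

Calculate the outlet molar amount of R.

227 mol/min

For P: n = n₀ + 1ξ → 36.9 = 0 + 1ξ, giving ξ = 36.9 mol/min.
Outlet amounts (n = n₀ + ν ξ):
  R: 300.9 − 2(36.9) = 227.1
  P: 0 + 1(36.9) = 36.9
  Q: 0 + 1(36.9) = 36.9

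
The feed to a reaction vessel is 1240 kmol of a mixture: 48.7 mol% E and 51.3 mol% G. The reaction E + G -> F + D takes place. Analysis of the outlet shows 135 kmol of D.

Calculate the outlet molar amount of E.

For D: n = n₀ + 1ξ → 135 = 0 + 1ξ, giving ξ = 135 kmol.
Outlet amounts (n = n₀ + ν ξ):
  E: 603.9 − 1(135) = 468.9
  G: 636.1 − 1(135) = 501.1
  F: 0 + 1(135) = 135
  D: 0 + 1(135) = 135

469 kmol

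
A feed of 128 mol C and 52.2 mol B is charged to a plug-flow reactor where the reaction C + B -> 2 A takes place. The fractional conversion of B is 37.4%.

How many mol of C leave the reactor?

B reacted = 0.374 × 52.2 = 19.52 mol; ν_B = −1, so ξ = 19.52/1 = 19.52 mol.
Outlet amounts (n = n₀ + ν ξ):
  C: 128 − 1(19.52) = 108.5
  B: 52.2 − 1(19.52) = 32.68
  A: 0 + 2(19.52) = 39.05

108 mol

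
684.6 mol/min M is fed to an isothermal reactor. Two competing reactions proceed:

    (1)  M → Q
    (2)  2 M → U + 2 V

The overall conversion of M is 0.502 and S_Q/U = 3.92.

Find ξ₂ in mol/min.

Conversion of M: M consumed = 0.502 × 684.6 = 343.7 mol/min = 1ξ₁ + 2ξ₂.
Selectivity: 1ξ₁ / (1ξ₂) = 3.92 → ξ₁ = 3.92 ξ₂.
Substitute: (1·3.92 + 2) ξ₂ = 343.7 → ξ₂ = 58.05 mol/min, ξ₁ = 227.6 mol/min.
Outlet amounts (n = n₀ + Σ ν·ξ):
  M: 684.6 − 1(227.6) − 2(58.05) = 340.9
  Q: 0 + 1(227.6) = 227.6
  U: 0 + 1(58.05) = 58.05
  V: 0 + 2(58.05) = 116.1

ξ₂ = 58.1 mol/min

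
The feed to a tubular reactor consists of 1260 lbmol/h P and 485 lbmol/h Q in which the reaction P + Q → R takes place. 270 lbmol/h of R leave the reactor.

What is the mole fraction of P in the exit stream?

For R: n = n₀ + 1ξ → 270 = 0 + 1ξ, giving ξ = 270 lbmol/h.
Outlet amounts (n = n₀ + ν ξ):
  P: 1260 − 1(270) = 990
  Q: 485 − 1(270) = 215
  R: 0 + 1(270) = 270
Total out = 1475 lbmol/h; y_P = 990 / 1475 = 0.6712.

0.671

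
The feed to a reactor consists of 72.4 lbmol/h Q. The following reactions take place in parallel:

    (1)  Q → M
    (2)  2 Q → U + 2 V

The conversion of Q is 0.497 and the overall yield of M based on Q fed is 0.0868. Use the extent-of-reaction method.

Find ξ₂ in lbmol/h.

Yield of M: 1ξ₁ / 72.4 = 0.0868 → ξ₁ = 6.284 lbmol/h.
Conversion of Q: 1ξ₁ + 2ξ₂ = 0.497 × 72.4 = 35.98 → ξ₂ = 14.85 lbmol/h.
Outlet amounts (n = n₀ + Σ ν·ξ):
  Q: 72.4 − 1(6.284) − 2(14.85) = 36.42
  M: 0 + 1(6.284) = 6.284
  U: 0 + 1(14.85) = 14.85
  V: 0 + 2(14.85) = 29.7

ξ₂ = 14.8 lbmol/h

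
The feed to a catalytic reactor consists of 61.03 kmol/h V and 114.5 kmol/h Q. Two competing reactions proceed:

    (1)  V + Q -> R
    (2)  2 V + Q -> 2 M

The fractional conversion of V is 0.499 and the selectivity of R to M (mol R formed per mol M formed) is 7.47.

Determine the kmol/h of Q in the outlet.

85.8 kmol/h

Conversion of V: V consumed = 0.499 × 61.03 = 30.45 kmol/h = 1ξ₁ + 2ξ₂.
Selectivity: 1ξ₁ / (2ξ₂) = 7.47 → ξ₁ = 14.94 ξ₂.
Substitute: (1·14.94 + 2) ξ₂ = 30.45 → ξ₂ = 1.798 kmol/h, ξ₁ = 26.86 kmol/h.
Outlet amounts (n = n₀ + Σ ν·ξ):
  V: 61.03 − 1(26.86) − 2(1.798) = 30.58
  Q: 114.5 − 1(26.86) − 1(1.798) = 85.84
  R: 0 + 1(26.86) = 26.86
  M: 0 + 2(1.798) = 3.596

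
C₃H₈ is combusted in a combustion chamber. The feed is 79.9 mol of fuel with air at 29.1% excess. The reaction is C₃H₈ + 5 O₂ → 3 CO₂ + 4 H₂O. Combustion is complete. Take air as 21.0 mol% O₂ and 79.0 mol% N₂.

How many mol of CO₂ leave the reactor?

240 mol

Stoichiometric O₂ = 5 × 79.9 = 399.5 mol; O₂ fed = 399.5 × 1.291 = 515.8 mol.
N₂ fed = 515.8 × 79/21 = 1940 mol.
Fuel reacted = 1 × 79.9 → ξ = 79.9 mol.
Outlet (n = n₀ + ν ξ):
  C₃H₈: 79.9 − 1(79.9) = 0
  O₂: 515.8 − 5(79.9) = 116.3
  N₂: 1940 (inert)
  CO₂: 0 + 3(79.9) = 239.7
  H₂O: 0 + 4(79.9) = 319.6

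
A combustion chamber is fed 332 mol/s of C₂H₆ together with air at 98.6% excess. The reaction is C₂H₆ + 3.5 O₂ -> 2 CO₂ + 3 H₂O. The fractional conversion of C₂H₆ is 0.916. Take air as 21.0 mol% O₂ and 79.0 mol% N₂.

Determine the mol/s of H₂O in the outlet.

Stoichiometric O₂ = 3.5 × 332 = 1162 mol/s; O₂ fed = 1162 × 1.986 = 2308 mol/s.
N₂ fed = 2308 × 79/21 = 8681 mol/s.
Fuel reacted = 0.916 × 332 → ξ = 304.1 mol/s.
Outlet (n = n₀ + ν ξ):
  C₂H₆: 332 − 1(304.1) = 27.89
  O₂: 2308 − 3.5(304.1) = 1243
  N₂: 8681 (inert)
  CO₂: 0 + 2(304.1) = 608.2
  H₂O: 0 + 3(304.1) = 912.3

912 mol/s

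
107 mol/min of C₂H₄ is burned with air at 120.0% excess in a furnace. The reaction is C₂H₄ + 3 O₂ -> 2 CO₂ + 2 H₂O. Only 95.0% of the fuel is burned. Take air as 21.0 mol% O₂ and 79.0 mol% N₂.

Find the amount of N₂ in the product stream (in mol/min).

Stoichiometric O₂ = 3 × 107 = 321 mol/min; O₂ fed = 321 × 2.200 = 706.2 mol/min.
N₂ fed = 706.2 × 79/21 = 2657 mol/min.
Fuel reacted = 0.95 × 107 → ξ = 101.6 mol/min.
Outlet (n = n₀ + ν ξ):
  C₂H₄: 107 − 1(101.6) = 5.35
  O₂: 706.2 − 3(101.6) = 401.3
  N₂: 2657 (inert)
  CO₂: 0 + 2(101.6) = 203.3
  H₂O: 0 + 2(101.6) = 203.3

2660 mol/min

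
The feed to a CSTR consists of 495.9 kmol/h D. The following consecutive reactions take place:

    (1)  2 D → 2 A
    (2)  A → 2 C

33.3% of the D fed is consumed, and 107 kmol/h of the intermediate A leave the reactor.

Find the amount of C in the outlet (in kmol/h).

116 kmol/h

Conversion of D: D consumed = 2ξ₁ = 0.333 × 495.9 → ξ₁ = 82.57 kmol/h.
A balance: n_A = 0 + 2ξ₁ − 1ξ₂ = 107 → ξ₂ = (2·82.57 − 107)/1 = 58.13 kmol/h.
Outlet amounts (n = n₀ + Σ ν·ξ):
  D: 495.9 − 2(82.57) = 330.8
  A: 0 + 2(82.57) − 1(58.13) = 107
  C: 0 + 2(58.13) = 116.3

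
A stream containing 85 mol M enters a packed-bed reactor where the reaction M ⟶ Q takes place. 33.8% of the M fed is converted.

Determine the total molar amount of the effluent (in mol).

85 mol

M reacted = 0.338 × 85 = 28.73 mol; ν_M = −1, so ξ = 28.73/1 = 28.73 mol.
Outlet amounts (n = n₀ + ν ξ):
  M: 85 − 1(28.73) = 56.27
  Q: 0 + 1(28.73) = 28.73
Total out = 56.27 + 28.73 = 85 mol.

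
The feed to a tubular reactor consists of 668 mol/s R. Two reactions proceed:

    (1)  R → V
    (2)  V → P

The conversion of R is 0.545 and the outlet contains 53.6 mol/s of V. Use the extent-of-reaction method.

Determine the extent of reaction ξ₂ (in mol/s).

Conversion of R: R consumed = 1ξ₁ = 0.545 × 668 → ξ₁ = 364.1 mol/s.
V balance: n_V = 0 + 1ξ₁ − 1ξ₂ = 53.6 → ξ₂ = (1·364.1 − 53.6)/1 = 310.5 mol/s.
Outlet amounts (n = n₀ + Σ ν·ξ):
  R: 668 − 1(364.1) = 303.9
  V: 0 + 1(364.1) − 1(310.5) = 53.6
  P: 0 + 1(310.5) = 310.5

ξ₂ = 310 mol/s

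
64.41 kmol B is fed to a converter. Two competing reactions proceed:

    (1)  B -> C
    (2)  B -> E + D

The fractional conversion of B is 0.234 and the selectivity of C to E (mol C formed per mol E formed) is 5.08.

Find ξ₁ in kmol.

ξ₁ = 12.6 kmol

Conversion of B: B consumed = 0.234 × 64.41 = 15.07 kmol = 1ξ₁ + 1ξ₂.
Selectivity: 1ξ₁ / (1ξ₂) = 5.08 → ξ₁ = 5.08 ξ₂.
Substitute: (1·5.08 + 1) ξ₂ = 15.07 → ξ₂ = 2.479 kmol, ξ₁ = 12.59 kmol.
Outlet amounts (n = n₀ + Σ ν·ξ):
  B: 64.41 − 1(12.59) − 1(2.479) = 49.34
  C: 0 + 1(12.59) = 12.59
  E: 0 + 1(2.479) = 2.479
  D: 0 + 1(2.479) = 2.479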